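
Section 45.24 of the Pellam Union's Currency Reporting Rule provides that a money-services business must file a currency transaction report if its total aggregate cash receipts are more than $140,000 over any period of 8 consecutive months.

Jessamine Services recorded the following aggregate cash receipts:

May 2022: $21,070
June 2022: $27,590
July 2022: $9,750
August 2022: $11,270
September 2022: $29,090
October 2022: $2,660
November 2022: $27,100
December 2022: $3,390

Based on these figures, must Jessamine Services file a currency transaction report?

No

Total aggregate cash receipts: $21,070 + $27,590 + $9,750 + $11,270 + $29,090 + $2,660 + $27,100 + $3,390 = $131,920.
$131,920 ≤ $140,000, so the threshold is not exceeded.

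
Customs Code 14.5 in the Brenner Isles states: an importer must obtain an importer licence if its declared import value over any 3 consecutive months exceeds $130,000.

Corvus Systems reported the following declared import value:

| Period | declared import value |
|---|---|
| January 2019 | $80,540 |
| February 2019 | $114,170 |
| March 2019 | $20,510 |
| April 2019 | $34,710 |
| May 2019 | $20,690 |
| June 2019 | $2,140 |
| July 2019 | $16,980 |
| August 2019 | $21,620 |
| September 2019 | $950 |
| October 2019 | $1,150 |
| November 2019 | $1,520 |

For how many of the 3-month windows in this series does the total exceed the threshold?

January 2019–March 2019: $80,540 + $114,170 + $20,510 = $215,220 (over)
February 2019–April 2019: $114,170 + $20,510 + $34,710 = $169,390 (over)
March 2019–May 2019: $20,510 + $34,710 + $20,690 = $75,910 (under)
April 2019–June 2019: $34,710 + $20,690 + $2,140 = $57,540 (under)
May 2019–July 2019: $20,690 + $2,140 + $16,980 = $39,810 (under)
June 2019–August 2019: $2,140 + $16,980 + $21,620 = $40,740 (under)
July 2019–September 2019: $16,980 + $21,620 + $950 = $39,550 (under)
August 2019–October 2019: $21,620 + $950 + $1,150 = $23,720 (under)
September 2019–November 2019: $950 + $1,150 + $1,520 = $3,620 (under)
2 windows exceed the threshold.

2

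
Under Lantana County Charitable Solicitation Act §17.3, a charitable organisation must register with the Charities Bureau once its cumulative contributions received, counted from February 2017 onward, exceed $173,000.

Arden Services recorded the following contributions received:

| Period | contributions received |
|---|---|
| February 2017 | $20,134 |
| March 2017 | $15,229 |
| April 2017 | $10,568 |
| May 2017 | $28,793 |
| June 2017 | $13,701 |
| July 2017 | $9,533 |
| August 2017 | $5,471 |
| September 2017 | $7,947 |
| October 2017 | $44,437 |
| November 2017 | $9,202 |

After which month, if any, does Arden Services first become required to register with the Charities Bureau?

Not triggered

Through February 2017: $20,134
Through March 2017: $35,363
Through April 2017: $45,931
Through May 2017: $74,724
Through June 2017: $88,425
Through July 2017: $97,958
Through August 2017: $103,429
Through September 2017: $111,376
Through October 2017: $155,813
Through November 2017: $165,015
Final cumulative total $165,015 ≤ $173,000; the threshold is never exceeded.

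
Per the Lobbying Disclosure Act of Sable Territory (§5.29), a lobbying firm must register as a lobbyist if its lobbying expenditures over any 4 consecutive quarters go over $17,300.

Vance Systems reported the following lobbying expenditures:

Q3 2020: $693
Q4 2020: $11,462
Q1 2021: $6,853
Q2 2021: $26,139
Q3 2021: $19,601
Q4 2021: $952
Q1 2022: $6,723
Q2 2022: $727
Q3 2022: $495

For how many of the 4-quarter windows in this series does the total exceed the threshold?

Q3 2020–Q2 2021: $693 + $11,462 + $6,853 + $26,139 = $45,147 (over)
Q4 2020–Q3 2021: $11,462 + $6,853 + $26,139 + $19,601 = $64,055 (over)
Q1 2021–Q4 2021: $6,853 + $26,139 + $19,601 + $952 = $53,545 (over)
Q2 2021–Q1 2022: $26,139 + $19,601 + $952 + $6,723 = $53,415 (over)
Q3 2021–Q2 2022: $19,601 + $952 + $6,723 + $727 = $28,003 (over)
Q4 2021–Q3 2022: $952 + $6,723 + $727 + $495 = $8,897 (under)
5 windows exceed the threshold.

5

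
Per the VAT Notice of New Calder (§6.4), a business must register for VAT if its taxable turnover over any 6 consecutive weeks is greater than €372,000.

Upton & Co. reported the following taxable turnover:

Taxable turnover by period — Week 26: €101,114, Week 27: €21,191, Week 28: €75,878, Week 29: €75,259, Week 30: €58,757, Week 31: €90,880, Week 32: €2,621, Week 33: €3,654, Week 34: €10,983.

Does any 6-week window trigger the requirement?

Yes

Week 26–Week 31: €101,114 + €21,191 + €75,878 + €75,259 + €58,757 + €90,880 = €423,079 (over)
Week 27–Week 32: €21,191 + €75,878 + €75,259 + €58,757 + €90,880 + €2,621 = €324,586 (under)
Week 28–Week 33: €75,878 + €75,259 + €58,757 + €90,880 + €2,621 + €3,654 = €307,049 (under)
Week 29–Week 34: €75,259 + €58,757 + €90,880 + €2,621 + €3,654 + €10,983 = €242,154 (under)
At least one window exceeds €372,000.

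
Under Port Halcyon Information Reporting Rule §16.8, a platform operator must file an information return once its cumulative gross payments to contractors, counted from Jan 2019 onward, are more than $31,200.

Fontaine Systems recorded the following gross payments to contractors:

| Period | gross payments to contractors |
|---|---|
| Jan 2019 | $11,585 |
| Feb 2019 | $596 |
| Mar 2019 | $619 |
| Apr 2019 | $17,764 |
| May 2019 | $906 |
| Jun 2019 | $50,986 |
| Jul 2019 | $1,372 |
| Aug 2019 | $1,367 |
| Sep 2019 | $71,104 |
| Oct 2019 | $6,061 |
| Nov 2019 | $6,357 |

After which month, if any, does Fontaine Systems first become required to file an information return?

Through Jan 2019: $11,585
Through Feb 2019: $12,181
Through Mar 2019: $12,800
Through Apr 2019: $30,564
Through May 2019: $31,470 ← exceeds threshold

May 2019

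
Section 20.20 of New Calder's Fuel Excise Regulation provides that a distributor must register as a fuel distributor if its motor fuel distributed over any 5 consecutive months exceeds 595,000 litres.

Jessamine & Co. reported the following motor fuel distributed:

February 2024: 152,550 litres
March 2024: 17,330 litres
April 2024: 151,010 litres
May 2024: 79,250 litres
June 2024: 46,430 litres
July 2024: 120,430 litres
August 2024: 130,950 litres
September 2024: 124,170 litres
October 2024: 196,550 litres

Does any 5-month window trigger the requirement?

February 2024–June 2024: 152,550 litres + 17,330 litres + 151,010 litres + 79,250 litres + 46,430 litres = 446,570 litres (under)
March 2024–July 2024: 17,330 litres + 151,010 litres + 79,250 litres + 46,430 litres + 120,430 litres = 414,450 litres (under)
April 2024–August 2024: 151,010 litres + 79,250 litres + 46,430 litres + 120,430 litres + 130,950 litres = 528,070 litres (under)
May 2024–September 2024: 79,250 litres + 46,430 litres + 120,430 litres + 130,950 litres + 124,170 litres = 501,230 litres (under)
June 2024–October 2024: 46,430 litres + 120,430 litres + 130,950 litres + 124,170 litres + 196,550 litres = 618,530 litres (over)
At least one window exceeds 595,000 litres.

Yes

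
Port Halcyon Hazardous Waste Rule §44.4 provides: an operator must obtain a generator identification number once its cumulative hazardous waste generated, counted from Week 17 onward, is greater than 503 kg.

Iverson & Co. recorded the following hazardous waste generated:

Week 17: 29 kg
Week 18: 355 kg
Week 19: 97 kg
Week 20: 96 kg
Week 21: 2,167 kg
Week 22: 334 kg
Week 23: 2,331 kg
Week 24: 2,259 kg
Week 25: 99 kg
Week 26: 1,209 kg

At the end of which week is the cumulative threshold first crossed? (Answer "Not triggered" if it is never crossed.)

Through Week 17: 29 kg
Through Week 18: 384 kg
Through Week 19: 481 kg
Through Week 20: 577 kg ← exceeds threshold

Week 20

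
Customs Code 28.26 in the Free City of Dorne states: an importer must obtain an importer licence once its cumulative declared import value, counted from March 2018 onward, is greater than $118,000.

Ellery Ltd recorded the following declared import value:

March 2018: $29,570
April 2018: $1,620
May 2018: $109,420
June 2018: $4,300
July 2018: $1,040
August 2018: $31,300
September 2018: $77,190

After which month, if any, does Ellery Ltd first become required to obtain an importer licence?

May 2018

Through March 2018: $29,570
Through April 2018: $31,190
Through May 2018: $140,610 ← exceeds threshold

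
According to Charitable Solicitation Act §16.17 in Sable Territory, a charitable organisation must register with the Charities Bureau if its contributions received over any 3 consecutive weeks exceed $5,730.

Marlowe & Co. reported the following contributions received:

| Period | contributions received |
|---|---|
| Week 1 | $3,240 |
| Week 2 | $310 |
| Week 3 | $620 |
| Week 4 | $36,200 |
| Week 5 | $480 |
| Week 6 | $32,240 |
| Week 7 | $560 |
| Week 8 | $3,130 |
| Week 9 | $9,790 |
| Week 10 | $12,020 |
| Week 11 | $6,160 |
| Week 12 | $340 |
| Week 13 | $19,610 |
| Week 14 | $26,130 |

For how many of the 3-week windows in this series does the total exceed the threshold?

11

Week 1–Week 3: $3,240 + $310 + $620 = $4,170 (under)
Week 2–Week 4: $310 + $620 + $36,200 = $37,130 (over)
Week 3–Week 5: $620 + $36,200 + $480 = $37,300 (over)
Week 4–Week 6: $36,200 + $480 + $32,240 = $68,920 (over)
Week 5–Week 7: $480 + $32,240 + $560 = $33,280 (over)
Week 6–Week 8: $32,240 + $560 + $3,130 = $35,930 (over)
Week 7–Week 9: $560 + $3,130 + $9,790 = $13,480 (over)
Week 8–Week 10: $3,130 + $9,790 + $12,020 = $24,940 (over)
Week 9–Week 11: $9,790 + $12,020 + $6,160 = $27,970 (over)
Week 10–Week 12: $12,020 + $6,160 + $340 = $18,520 (over)
Week 11–Week 13: $6,160 + $340 + $19,610 = $26,110 (over)
Week 12–Week 14: $340 + $19,610 + $26,130 = $46,080 (over)
11 windows exceed the threshold.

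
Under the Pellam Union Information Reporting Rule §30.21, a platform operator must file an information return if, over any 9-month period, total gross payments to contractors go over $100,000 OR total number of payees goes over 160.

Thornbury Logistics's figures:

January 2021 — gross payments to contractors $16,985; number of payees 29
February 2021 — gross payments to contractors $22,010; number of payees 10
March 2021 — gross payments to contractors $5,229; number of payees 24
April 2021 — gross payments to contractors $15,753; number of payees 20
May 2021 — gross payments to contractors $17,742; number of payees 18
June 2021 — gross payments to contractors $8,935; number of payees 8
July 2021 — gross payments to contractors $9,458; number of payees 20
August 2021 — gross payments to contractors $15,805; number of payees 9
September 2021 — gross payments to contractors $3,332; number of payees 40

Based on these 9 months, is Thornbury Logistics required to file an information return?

Total gross payments to contractors: $16,985 + $22,010 + $5,229 + $15,753 + $17,742 + $8,935 + $9,458 + $15,805 + $3,332 = $115,249 (> $100,000).
Total number of payees: 29 + 10 + 24 + 20 + 18 + 8 + 20 + 9 + 40 = 178 (> 160).
The test is 'or': at least one threshold is exceeded.

Yes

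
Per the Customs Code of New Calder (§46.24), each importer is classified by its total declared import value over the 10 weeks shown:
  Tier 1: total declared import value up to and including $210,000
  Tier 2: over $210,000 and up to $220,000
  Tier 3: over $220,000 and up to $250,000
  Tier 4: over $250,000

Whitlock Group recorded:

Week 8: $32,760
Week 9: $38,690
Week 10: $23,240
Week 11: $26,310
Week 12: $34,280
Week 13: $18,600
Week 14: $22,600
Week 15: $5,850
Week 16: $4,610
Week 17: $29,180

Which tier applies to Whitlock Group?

Total declared import value: $32,760 + $38,690 + $23,240 + $26,310 + $34,280 + $18,600 + $22,600 + $5,850 + $4,610 + $29,180 = $236,120.
$220,000 < $236,120 ≤ $250,000, so Tier 3 applies.

Tier 3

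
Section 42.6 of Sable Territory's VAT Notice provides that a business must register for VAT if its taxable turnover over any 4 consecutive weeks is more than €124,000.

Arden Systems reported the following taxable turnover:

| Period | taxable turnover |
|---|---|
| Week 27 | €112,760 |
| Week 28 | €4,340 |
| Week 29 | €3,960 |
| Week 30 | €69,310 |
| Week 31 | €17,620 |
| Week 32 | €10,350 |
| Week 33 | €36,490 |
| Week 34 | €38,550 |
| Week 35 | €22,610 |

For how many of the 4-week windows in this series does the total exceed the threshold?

2

Week 27–Week 30: €112,760 + €4,340 + €3,960 + €69,310 = €190,370 (over)
Week 28–Week 31: €4,340 + €3,960 + €69,310 + €17,620 = €95,230 (under)
Week 29–Week 32: €3,960 + €69,310 + €17,620 + €10,350 = €101,240 (under)
Week 30–Week 33: €69,310 + €17,620 + €10,350 + €36,490 = €133,770 (over)
Week 31–Week 34: €17,620 + €10,350 + €36,490 + €38,550 = €103,010 (under)
Week 32–Week 35: €10,350 + €36,490 + €38,550 + €22,610 = €108,000 (under)
2 windows exceed the threshold.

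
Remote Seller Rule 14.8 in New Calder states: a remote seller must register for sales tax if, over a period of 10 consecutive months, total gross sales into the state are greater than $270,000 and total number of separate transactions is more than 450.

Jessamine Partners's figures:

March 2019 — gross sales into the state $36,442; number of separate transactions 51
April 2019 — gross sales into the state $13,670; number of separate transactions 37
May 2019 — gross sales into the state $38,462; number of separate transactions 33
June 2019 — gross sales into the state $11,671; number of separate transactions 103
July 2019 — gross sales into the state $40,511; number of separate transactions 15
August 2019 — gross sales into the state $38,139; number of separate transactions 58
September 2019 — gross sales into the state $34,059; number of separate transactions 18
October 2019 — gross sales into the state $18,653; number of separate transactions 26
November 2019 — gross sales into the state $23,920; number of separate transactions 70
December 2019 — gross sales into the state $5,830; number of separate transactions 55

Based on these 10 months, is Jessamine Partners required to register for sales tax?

No

Total gross sales into the state: $36,442 + $13,670 + $38,462 + $11,671 + $40,511 + $38,139 + $34,059 + $18,653 + $23,920 + $5,830 = $261,357 (≤ $270,000).
Total number of separate transactions: 51 + 37 + 33 + 103 + 15 + 58 + 18 + 26 + 70 + 55 = 466 (> 450).
The test is 'and': the rule requires both, and at least one is not exceeded.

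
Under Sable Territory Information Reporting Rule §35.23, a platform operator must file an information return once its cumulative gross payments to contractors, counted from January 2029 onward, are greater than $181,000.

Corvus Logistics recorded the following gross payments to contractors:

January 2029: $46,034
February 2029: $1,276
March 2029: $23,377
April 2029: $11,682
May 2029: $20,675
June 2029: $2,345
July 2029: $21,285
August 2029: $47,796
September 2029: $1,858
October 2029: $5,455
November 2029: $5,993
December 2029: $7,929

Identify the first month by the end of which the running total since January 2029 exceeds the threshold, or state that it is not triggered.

Through January 2029: $46,034
Through February 2029: $47,310
Through March 2029: $70,687
Through April 2029: $82,369
Through May 2029: $103,044
Through June 2029: $105,389
Through July 2029: $126,674
Through August 2029: $174,470
Through September 2029: $176,328
Through October 2029: $181,783 ← exceeds threshold

October 2029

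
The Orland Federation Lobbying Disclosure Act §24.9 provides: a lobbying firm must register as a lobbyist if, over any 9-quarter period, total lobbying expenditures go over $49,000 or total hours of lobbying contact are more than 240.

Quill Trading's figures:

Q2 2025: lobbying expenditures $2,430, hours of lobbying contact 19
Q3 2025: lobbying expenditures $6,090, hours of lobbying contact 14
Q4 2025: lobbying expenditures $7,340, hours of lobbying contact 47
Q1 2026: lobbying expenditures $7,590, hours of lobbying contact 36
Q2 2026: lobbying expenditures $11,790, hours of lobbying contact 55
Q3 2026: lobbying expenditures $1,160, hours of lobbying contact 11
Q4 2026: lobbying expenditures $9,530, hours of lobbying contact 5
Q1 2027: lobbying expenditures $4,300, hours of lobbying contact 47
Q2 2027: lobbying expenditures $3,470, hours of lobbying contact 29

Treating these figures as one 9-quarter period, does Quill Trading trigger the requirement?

Yes

Total lobbying expenditures: $2,430 + $6,090 + $7,340 + $7,590 + $11,790 + $1,160 + $9,530 + $4,300 + $3,470 = $53,700 (> $49,000).
Total hours of lobbying contact: 19 + 14 + 47 + 36 + 55 + 11 + 5 + 47 + 29 = 263 (> 240).
The test is 'or': at least one threshold is exceeded.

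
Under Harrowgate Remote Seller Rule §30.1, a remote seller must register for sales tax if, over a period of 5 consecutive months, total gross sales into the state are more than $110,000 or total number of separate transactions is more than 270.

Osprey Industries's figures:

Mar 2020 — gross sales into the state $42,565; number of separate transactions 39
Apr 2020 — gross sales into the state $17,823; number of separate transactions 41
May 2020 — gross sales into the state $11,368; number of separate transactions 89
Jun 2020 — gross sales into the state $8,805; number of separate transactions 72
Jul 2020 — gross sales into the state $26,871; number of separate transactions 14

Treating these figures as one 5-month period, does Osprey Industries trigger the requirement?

No

Total gross sales into the state: $42,565 + $17,823 + $11,368 + $8,805 + $26,871 = $107,432 (≤ $110,000).
Total number of separate transactions: 39 + 41 + 89 + 72 + 14 = 255 (≤ 270).
The test is 'or': neither threshold is exceeded.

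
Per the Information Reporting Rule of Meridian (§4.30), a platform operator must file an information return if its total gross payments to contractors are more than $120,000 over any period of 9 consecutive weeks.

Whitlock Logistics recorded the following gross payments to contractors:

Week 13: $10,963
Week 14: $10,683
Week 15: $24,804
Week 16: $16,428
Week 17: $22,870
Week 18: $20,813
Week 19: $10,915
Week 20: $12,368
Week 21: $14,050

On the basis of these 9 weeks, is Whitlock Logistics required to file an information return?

Total gross payments to contractors: $10,963 + $10,683 + $24,804 + $16,428 + $22,870 + $20,813 + $10,915 + $12,368 + $14,050 = $143,894.
$143,894 > $120,000, so the threshold is exceeded.

Yes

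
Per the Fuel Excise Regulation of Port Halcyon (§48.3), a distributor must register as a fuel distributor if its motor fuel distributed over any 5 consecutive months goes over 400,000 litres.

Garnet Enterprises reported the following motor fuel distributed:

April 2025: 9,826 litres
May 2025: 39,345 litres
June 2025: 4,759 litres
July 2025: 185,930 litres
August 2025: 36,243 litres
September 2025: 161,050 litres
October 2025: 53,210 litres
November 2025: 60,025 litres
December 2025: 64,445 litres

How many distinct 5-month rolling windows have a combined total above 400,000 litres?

April 2025–August 2025: 9,826 litres + 39,345 litres + 4,759 litres + 185,930 litres + 36,243 litres = 276,103 litres (under)
May 2025–September 2025: 39,345 litres + 4,759 litres + 185,930 litres + 36,243 litres + 161,050 litres = 427,327 litres (over)
June 2025–October 2025: 4,759 litres + 185,930 litres + 36,243 litres + 161,050 litres + 53,210 litres = 441,192 litres (over)
July 2025–November 2025: 185,930 litres + 36,243 litres + 161,050 litres + 53,210 litres + 60,025 litres = 496,458 litres (over)
August 2025–December 2025: 36,243 litres + 161,050 litres + 53,210 litres + 60,025 litres + 64,445 litres = 374,973 litres (under)
3 windows exceed the threshold.

3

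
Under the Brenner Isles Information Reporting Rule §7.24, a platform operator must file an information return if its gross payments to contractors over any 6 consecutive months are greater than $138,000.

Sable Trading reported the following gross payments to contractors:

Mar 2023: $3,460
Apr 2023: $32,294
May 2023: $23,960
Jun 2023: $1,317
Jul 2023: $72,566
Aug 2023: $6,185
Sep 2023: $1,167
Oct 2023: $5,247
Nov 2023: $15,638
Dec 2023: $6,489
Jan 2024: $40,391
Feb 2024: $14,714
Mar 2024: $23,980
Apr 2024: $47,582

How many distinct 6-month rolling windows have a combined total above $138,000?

2

Mar 2023–Aug 2023: $3,460 + $32,294 + $23,960 + $1,317 + $72,566 + $6,185 = $139,782 (over)
Apr 2023–Sep 2023: $32,294 + $23,960 + $1,317 + $72,566 + $6,185 + $1,167 = $137,489 (under)
May 2023–Oct 2023: $23,960 + $1,317 + $72,566 + $6,185 + $1,167 + $5,247 = $110,442 (under)
Jun 2023–Nov 2023: $1,317 + $72,566 + $6,185 + $1,167 + $5,247 + $15,638 = $102,120 (under)
Jul 2023–Dec 2023: $72,566 + $6,185 + $1,167 + $5,247 + $15,638 + $6,489 = $107,292 (under)
Aug 2023–Jan 2024: $6,185 + $1,167 + $5,247 + $15,638 + $6,489 + $40,391 = $75,117 (under)
Sep 2023–Feb 2024: $1,167 + $5,247 + $15,638 + $6,489 + $40,391 + $14,714 = $83,646 (under)
Oct 2023–Mar 2024: $5,247 + $15,638 + $6,489 + $40,391 + $14,714 + $23,980 = $106,459 (under)
Nov 2023–Apr 2024: $15,638 + $6,489 + $40,391 + $14,714 + $23,980 + $47,582 = $148,794 (over)
2 windows exceed the threshold.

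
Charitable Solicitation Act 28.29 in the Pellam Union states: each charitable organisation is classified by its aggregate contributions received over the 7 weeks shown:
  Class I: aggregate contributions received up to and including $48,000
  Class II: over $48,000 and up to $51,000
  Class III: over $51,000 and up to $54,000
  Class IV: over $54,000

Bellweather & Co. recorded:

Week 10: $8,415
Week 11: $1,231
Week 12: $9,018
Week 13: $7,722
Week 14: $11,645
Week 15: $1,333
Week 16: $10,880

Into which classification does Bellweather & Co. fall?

Aggregate contributions received: $8,415 + $1,231 + $9,018 + $7,722 + $11,645 + $1,333 + $10,880 = $50,244.
$48,000 < $50,244 ≤ $51,000, so Class II applies.

Class II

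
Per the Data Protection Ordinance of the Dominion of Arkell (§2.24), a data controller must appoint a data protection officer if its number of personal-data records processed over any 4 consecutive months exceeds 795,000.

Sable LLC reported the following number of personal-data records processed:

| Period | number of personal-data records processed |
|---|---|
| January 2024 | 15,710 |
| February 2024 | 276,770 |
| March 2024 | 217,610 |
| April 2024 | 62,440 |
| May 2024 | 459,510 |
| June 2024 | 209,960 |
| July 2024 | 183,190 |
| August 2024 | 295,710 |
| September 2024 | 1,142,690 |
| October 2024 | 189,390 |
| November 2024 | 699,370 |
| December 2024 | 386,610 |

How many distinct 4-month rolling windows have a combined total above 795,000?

8

January 2024–April 2024: 15,710 + 276,770 + 217,610 + 62,440 = 572,530 (under)
February 2024–May 2024: 276,770 + 217,610 + 62,440 + 459,510 = 1,016,330 (over)
March 2024–June 2024: 217,610 + 62,440 + 459,510 + 209,960 = 949,520 (over)
April 2024–July 2024: 62,440 + 459,510 + 209,960 + 183,190 = 915,100 (over)
May 2024–August 2024: 459,510 + 209,960 + 183,190 + 295,710 = 1,148,370 (over)
June 2024–September 2024: 209,960 + 183,190 + 295,710 + 1,142,690 = 1,831,550 (over)
July 2024–October 2024: 183,190 + 295,710 + 1,142,690 + 189,390 = 1,810,980 (over)
August 2024–November 2024: 295,710 + 1,142,690 + 189,390 + 699,370 = 2,327,160 (over)
September 2024–December 2024: 1,142,690 + 189,390 + 699,370 + 386,610 = 2,418,060 (over)
8 windows exceed the threshold.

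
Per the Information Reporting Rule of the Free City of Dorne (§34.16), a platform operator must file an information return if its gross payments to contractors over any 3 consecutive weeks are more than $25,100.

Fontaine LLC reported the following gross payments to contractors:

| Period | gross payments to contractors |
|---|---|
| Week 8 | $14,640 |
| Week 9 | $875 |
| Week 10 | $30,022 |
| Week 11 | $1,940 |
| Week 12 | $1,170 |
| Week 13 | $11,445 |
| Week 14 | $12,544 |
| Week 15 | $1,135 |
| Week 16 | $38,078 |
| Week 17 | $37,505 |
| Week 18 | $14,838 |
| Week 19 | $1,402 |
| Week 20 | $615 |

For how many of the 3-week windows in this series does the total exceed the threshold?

9

Week 8–Week 10: $14,640 + $875 + $30,022 = $45,537 (over)
Week 9–Week 11: $875 + $30,022 + $1,940 = $32,837 (over)
Week 10–Week 12: $30,022 + $1,940 + $1,170 = $33,132 (over)
Week 11–Week 13: $1,940 + $1,170 + $11,445 = $14,555 (under)
Week 12–Week 14: $1,170 + $11,445 + $12,544 = $25,159 (over)
Week 13–Week 15: $11,445 + $12,544 + $1,135 = $25,124 (over)
Week 14–Week 16: $12,544 + $1,135 + $38,078 = $51,757 (over)
Week 15–Week 17: $1,135 + $38,078 + $37,505 = $76,718 (over)
Week 16–Week 18: $38,078 + $37,505 + $14,838 = $90,421 (over)
Week 17–Week 19: $37,505 + $14,838 + $1,402 = $53,745 (over)
Week 18–Week 20: $14,838 + $1,402 + $615 = $16,855 (under)
9 windows exceed the threshold.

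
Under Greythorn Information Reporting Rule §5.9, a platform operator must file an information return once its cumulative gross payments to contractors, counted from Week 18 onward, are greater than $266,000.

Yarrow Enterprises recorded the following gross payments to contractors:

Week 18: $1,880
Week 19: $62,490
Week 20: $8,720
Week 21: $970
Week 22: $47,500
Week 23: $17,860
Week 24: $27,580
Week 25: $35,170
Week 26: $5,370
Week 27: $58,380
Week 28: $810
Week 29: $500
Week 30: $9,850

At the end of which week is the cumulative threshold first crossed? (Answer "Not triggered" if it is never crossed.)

Through Week 18: $1,880
Through Week 19: $64,370
Through Week 20: $73,090
Through Week 21: $74,060
Through Week 22: $121,560
Through Week 23: $139,420
Through Week 24: $167,000
Through Week 25: $202,170
Through Week 26: $207,540
Through Week 27: $265,920
Through Week 28: $266,730 ← exceeds threshold

Week 28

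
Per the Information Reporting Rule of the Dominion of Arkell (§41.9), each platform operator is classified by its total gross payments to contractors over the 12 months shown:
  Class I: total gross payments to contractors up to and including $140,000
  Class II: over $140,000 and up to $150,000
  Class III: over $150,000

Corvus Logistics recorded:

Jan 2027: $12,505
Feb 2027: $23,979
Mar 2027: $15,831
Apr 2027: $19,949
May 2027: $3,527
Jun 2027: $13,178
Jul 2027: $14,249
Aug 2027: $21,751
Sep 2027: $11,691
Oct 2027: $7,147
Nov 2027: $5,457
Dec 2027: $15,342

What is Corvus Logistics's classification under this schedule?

Total gross payments to contractors: $12,505 + $23,979 + $15,831 + $19,949 + $3,527 + $13,178 + $14,249 + $21,751 + $11,691 + $7,147 + $5,457 + $15,342 = $164,606.
$164,606 > $150,000, so Class III applies.

Class III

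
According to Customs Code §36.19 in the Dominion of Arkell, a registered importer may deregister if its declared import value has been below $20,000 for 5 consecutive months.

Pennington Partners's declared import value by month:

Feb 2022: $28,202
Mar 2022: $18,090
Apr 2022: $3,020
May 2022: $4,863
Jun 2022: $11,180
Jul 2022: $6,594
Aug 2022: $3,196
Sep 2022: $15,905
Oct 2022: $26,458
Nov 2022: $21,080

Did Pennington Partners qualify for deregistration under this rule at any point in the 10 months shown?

Yes

Months below $20,000: Mar 2022, Apr 2022, May 2022, Jun 2022, Jul 2022, Aug 2022, Sep 2022.
Longest run of consecutive months below the threshold: 7.
7 ≥ 5, so Pennington Partners became eligible.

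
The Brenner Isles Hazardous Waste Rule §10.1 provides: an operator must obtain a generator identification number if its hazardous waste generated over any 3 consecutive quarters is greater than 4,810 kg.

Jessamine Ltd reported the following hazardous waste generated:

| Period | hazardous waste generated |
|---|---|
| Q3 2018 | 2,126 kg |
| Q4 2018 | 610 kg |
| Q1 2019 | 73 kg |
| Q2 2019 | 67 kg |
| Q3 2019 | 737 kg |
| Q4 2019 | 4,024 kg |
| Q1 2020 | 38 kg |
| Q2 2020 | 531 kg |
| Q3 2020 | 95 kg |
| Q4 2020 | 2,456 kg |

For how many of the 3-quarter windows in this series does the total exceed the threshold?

Q3 2018–Q1 2019: 2,126 kg + 610 kg + 73 kg = 2,809 kg (under)
Q4 2018–Q2 2019: 610 kg + 73 kg + 67 kg = 750 kg (under)
Q1 2019–Q3 2019: 73 kg + 67 kg + 737 kg = 877 kg (under)
Q2 2019–Q4 2019: 67 kg + 737 kg + 4,024 kg = 4,828 kg (over)
Q3 2019–Q1 2020: 737 kg + 4,024 kg + 38 kg = 4,799 kg (under)
Q4 2019–Q2 2020: 4,024 kg + 38 kg + 531 kg = 4,593 kg (under)
Q1 2020–Q3 2020: 38 kg + 531 kg + 95 kg = 664 kg (under)
Q2 2020–Q4 2020: 531 kg + 95 kg + 2,456 kg = 3,082 kg (under)
1 window exceeds the threshold.

1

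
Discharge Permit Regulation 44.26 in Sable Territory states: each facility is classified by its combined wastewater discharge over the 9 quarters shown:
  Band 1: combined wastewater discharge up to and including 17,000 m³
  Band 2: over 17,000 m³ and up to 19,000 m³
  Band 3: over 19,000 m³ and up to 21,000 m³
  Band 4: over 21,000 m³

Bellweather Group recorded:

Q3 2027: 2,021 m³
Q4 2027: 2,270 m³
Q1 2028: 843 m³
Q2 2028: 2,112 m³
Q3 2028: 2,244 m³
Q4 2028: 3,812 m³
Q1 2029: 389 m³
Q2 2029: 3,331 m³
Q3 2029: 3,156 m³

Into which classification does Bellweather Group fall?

Band 3

Combined wastewater discharge: 2,021 m³ + 2,270 m³ + 843 m³ + 2,112 m³ + 2,244 m³ + 3,812 m³ + 389 m³ + 3,331 m³ + 3,156 m³ = 20,178 m³.
19,000 m³ < 20,178 m³ ≤ 21,000 m³, so Band 3 applies.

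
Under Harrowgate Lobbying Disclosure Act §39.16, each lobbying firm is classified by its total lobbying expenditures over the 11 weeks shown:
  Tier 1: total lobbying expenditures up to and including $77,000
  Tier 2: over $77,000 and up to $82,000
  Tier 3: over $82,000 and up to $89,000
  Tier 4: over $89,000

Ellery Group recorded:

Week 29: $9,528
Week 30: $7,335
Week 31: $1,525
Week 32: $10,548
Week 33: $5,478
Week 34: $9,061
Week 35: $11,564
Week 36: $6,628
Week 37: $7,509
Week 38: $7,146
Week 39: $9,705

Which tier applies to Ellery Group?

Tier 3

Total lobbying expenditures: $9,528 + $7,335 + $1,525 + $10,548 + $5,478 + $9,061 + $11,564 + $6,628 + $7,509 + $7,146 + $9,705 = $86,027.
$82,000 < $86,027 ≤ $89,000, so Tier 3 applies.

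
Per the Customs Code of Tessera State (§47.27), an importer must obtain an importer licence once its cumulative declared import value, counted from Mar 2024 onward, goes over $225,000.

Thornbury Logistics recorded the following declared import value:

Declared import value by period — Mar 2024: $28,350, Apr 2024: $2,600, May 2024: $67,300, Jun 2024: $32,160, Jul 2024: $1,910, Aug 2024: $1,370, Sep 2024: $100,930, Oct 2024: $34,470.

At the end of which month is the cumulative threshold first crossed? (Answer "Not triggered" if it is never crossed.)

Through Mar 2024: $28,350
Through Apr 2024: $30,950
Through May 2024: $98,250
Through Jun 2024: $130,410
Through Jul 2024: $132,320
Through Aug 2024: $133,690
Through Sep 2024: $234,620 ← exceeds threshold

Sep 2024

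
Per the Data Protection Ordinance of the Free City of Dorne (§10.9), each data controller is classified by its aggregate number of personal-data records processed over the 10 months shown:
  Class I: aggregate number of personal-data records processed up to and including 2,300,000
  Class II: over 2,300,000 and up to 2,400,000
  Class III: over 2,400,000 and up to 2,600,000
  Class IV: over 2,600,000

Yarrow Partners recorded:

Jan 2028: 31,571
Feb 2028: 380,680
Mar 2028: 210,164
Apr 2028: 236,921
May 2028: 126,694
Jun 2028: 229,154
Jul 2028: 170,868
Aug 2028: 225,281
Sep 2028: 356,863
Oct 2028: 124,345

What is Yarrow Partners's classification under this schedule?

Aggregate number of personal-data records processed: 31,571 + 380,680 + 210,164 + 236,921 + 126,694 + 229,154 + 170,868 + 225,281 + 356,863 + 124,345 = 2,092,541.
2,092,541 ≤ 2,300,000, so Class I applies.

Class I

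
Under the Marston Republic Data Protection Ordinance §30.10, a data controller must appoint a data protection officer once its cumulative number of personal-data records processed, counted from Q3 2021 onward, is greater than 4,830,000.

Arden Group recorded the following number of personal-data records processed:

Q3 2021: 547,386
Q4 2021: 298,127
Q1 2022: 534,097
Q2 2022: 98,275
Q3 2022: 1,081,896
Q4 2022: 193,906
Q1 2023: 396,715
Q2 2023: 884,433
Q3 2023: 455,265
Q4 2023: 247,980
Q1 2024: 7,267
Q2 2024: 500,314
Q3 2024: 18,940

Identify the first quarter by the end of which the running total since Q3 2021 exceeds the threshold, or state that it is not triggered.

Through Q3 2021: 547,386
Through Q4 2021: 845,513
Through Q1 2022: 1,379,610
Through Q2 2022: 1,477,885
Through Q3 2022: 2,559,781
Through Q4 2022: 2,753,687
Through Q1 2023: 3,150,402
Through Q2 2023: 4,034,835
Through Q3 2023: 4,490,100
Through Q4 2023: 4,738,080
Through Q1 2024: 4,745,347
Through Q2 2024: 5,245,661 ← exceeds threshold

Q2 2024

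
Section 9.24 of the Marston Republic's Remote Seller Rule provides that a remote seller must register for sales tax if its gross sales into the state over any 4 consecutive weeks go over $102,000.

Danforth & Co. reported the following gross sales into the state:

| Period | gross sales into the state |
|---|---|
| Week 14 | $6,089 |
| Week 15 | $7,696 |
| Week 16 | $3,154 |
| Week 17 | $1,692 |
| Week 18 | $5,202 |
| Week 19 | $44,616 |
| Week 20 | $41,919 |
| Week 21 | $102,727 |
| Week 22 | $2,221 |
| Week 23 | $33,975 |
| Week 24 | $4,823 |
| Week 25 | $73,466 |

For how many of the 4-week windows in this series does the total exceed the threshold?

5

Week 14–Week 17: $6,089 + $7,696 + $3,154 + $1,692 = $18,631 (under)
Week 15–Week 18: $7,696 + $3,154 + $1,692 + $5,202 = $17,744 (under)
Week 16–Week 19: $3,154 + $1,692 + $5,202 + $44,616 = $54,664 (under)
Week 17–Week 20: $1,692 + $5,202 + $44,616 + $41,919 = $93,429 (under)
Week 18–Week 21: $5,202 + $44,616 + $41,919 + $102,727 = $194,464 (over)
Week 19–Week 22: $44,616 + $41,919 + $102,727 + $2,221 = $191,483 (over)
Week 20–Week 23: $41,919 + $102,727 + $2,221 + $33,975 = $180,842 (over)
Week 21–Week 24: $102,727 + $2,221 + $33,975 + $4,823 = $143,746 (over)
Week 22–Week 25: $2,221 + $33,975 + $4,823 + $73,466 = $114,485 (over)
5 windows exceed the threshold.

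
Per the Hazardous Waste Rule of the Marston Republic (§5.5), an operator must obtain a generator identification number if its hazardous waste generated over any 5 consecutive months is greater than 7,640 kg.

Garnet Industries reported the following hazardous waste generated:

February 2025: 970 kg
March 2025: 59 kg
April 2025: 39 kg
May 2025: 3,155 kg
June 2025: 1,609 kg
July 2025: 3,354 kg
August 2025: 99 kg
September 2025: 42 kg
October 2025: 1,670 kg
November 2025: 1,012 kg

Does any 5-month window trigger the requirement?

Yes

February 2025–June 2025: 970 kg + 59 kg + 39 kg + 3,155 kg + 1,609 kg = 5,832 kg (under)
March 2025–July 2025: 59 kg + 39 kg + 3,155 kg + 1,609 kg + 3,354 kg = 8,216 kg (over)
April 2025–August 2025: 39 kg + 3,155 kg + 1,609 kg + 3,354 kg + 99 kg = 8,256 kg (over)
May 2025–September 2025: 3,155 kg + 1,609 kg + 3,354 kg + 99 kg + 42 kg = 8,259 kg (over)
June 2025–October 2025: 1,609 kg + 3,354 kg + 99 kg + 42 kg + 1,670 kg = 6,774 kg (under)
July 2025–November 2025: 3,354 kg + 99 kg + 42 kg + 1,670 kg + 1,012 kg = 6,177 kg (under)
At least one window exceeds 7,640 kg.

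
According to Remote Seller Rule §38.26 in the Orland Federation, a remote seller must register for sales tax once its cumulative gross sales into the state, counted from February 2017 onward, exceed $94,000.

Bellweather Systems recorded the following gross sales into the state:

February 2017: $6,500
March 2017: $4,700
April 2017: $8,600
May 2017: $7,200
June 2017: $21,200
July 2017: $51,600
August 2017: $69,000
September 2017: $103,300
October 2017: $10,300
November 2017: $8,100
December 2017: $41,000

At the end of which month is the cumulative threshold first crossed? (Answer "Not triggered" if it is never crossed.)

July 2017

Through February 2017: $6,500
Through March 2017: $11,200
Through April 2017: $19,800
Through May 2017: $27,000
Through June 2017: $48,200
Through July 2017: $99,800 ← exceeds threshold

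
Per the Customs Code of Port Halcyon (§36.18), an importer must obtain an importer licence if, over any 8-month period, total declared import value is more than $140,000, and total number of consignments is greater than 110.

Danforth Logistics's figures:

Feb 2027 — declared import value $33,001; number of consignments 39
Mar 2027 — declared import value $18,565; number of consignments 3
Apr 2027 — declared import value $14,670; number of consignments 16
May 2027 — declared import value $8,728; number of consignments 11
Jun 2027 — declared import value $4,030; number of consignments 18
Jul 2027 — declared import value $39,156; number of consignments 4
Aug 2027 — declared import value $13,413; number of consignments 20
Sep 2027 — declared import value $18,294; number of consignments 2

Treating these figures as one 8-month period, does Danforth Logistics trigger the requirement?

Yes

Total declared import value: $33,001 + $18,565 + $14,670 + $8,728 + $4,030 + $39,156 + $13,413 + $18,294 = $149,857 (> $140,000).
Total number of consignments: 39 + 3 + 16 + 11 + 18 + 4 + 20 + 2 = 113 (> 110).
The test is 'and': both thresholds are exceeded.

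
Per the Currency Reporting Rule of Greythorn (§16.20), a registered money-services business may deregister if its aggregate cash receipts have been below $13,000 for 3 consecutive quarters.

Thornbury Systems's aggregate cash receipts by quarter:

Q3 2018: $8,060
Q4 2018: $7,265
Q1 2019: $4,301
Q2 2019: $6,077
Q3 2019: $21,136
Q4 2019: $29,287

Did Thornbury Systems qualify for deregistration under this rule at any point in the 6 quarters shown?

Yes

Quarters below $13,000: Q3 2018, Q4 2018, Q1 2019, Q2 2019.
Longest run of consecutive quarters below the threshold: 4.
4 ≥ 3, so Thornbury Systems became eligible.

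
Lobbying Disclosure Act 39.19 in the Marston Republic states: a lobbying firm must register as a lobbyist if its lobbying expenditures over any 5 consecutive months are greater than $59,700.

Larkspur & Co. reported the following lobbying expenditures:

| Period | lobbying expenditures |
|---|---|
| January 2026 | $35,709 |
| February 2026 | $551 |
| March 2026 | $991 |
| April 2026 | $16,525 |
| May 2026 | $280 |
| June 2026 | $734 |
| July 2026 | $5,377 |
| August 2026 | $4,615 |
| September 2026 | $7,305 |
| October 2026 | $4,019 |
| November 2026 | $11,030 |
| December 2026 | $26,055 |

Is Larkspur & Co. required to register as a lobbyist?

No

January 2026–May 2026: $35,709 + $551 + $991 + $16,525 + $280 = $54,056 (under)
February 2026–June 2026: $551 + $991 + $16,525 + $280 + $734 = $19,081 (under)
March 2026–July 2026: $991 + $16,525 + $280 + $734 + $5,377 = $23,907 (under)
April 2026–August 2026: $16,525 + $280 + $734 + $5,377 + $4,615 = $27,531 (under)
May 2026–September 2026: $280 + $734 + $5,377 + $4,615 + $7,305 = $18,311 (under)
June 2026–October 2026: $734 + $5,377 + $4,615 + $7,305 + $4,019 = $22,050 (under)
July 2026–November 2026: $5,377 + $4,615 + $7,305 + $4,019 + $11,030 = $32,346 (under)
August 2026–December 2026: $4,615 + $7,305 + $4,019 + $11,030 + $26,055 = $53,024 (under)
No window exceeds $59,700.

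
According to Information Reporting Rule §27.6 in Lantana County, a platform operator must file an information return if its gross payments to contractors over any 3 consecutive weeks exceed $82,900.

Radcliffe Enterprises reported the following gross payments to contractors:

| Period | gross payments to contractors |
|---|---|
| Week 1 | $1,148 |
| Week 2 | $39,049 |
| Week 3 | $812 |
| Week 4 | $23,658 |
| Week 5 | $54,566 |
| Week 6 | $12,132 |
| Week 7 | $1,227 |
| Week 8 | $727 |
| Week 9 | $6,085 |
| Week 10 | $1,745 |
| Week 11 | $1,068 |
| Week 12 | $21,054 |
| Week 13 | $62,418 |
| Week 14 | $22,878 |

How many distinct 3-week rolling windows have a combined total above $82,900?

3

Week 1–Week 3: $1,148 + $39,049 + $812 = $41,009 (under)
Week 2–Week 4: $39,049 + $812 + $23,658 = $63,519 (under)
Week 3–Week 5: $812 + $23,658 + $54,566 = $79,036 (under)
Week 4–Week 6: $23,658 + $54,566 + $12,132 = $90,356 (over)
Week 5–Week 7: $54,566 + $12,132 + $1,227 = $67,925 (under)
Week 6–Week 8: $12,132 + $1,227 + $727 = $14,086 (under)
Week 7–Week 9: $1,227 + $727 + $6,085 = $8,039 (under)
Week 8–Week 10: $727 + $6,085 + $1,745 = $8,557 (under)
Week 9–Week 11: $6,085 + $1,745 + $1,068 = $8,898 (under)
Week 10–Week 12: $1,745 + $1,068 + $21,054 = $23,867 (under)
Week 11–Week 13: $1,068 + $21,054 + $62,418 = $84,540 (over)
Week 12–Week 14: $21,054 + $62,418 + $22,878 = $106,350 (over)
3 windows exceed the threshold.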